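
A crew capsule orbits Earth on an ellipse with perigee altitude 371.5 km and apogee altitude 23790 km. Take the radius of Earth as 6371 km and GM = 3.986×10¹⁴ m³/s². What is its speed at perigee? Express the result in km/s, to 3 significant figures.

r_p = 6371 + 371.5 = 6742.5 km = 6.7425×10⁶ m.
r_a = 6371 + 23790 = 30161 km = 3.0161×10⁷ m.
Semi-major axis a = (r_p + r_a)/2 = 18452 km = 1.845×10⁷ m.
Vis-viva: v² = μ(2/r − 1/a) = 3.986×10¹⁴ × (2.966×10⁻⁷ − 5.420×10⁻⁸) = 9.663×10⁷ m²/s².
v = 9830 m/s = 9.830 km/s.

v ≈ 9.83 km/s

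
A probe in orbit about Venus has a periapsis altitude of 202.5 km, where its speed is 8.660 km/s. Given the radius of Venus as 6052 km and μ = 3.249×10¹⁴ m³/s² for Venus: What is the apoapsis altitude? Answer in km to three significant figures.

r_p = 6052 + 202.5 = 6254.5 km = 6.254×10⁶ m.
Specific energy ε = v²/2 − μ/r = -1.445×10⁷ J/kg, so a = −μ/(2ε) = 1.124×10⁷ m.
The apsides satisfy r_p + r_a = 2a, so the apoapsis radius is 2a − r_p = 1.623×10⁷ m = 16232 km.
Apoapsis altitude = 16232 − 6052 = 10180 km.

apoapsis altitude ≈ 10200 km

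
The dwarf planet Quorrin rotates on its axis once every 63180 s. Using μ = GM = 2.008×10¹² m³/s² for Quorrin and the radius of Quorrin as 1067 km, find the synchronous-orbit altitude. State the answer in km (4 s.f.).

A synchronous orbit has period T, so by Kepler's third law a = (μT²/4π²)^(1/3).
μT²/4π² = 2.008×10¹² × (6.318×10⁴)² / 39.48 = 2.030×10²⁰ m³.
a = 5.877×10⁶ m = 5877.4 km.
Altitude h = a − R = 5877.4 − 1067 = 4810.4 km.

h_sync ≈ 4810 km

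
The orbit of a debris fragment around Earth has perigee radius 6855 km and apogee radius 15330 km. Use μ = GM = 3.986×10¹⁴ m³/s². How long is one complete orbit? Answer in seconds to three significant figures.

Semi-major axis a = (r_p + r_a)/2 = (6855.0 + 15330)/2 = 11092 km = 1.109×10⁷ m.
By Kepler's third law T = 2π√(a³/μ) = 2π × 1.850×10³ = 1.163×10⁴ s.

T ≈ 11600 seconds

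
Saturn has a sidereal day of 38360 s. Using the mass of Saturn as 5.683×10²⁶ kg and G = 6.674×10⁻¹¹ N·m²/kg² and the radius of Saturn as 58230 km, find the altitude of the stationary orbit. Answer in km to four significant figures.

h_sync ≈ 54000 km

μ = GM = 6.674×10⁻¹¹ × 5.683×10²⁶ = 3.793×10¹⁶ m³/s².
A synchronous orbit has period T, so by Kepler's third law a = (μT²/4π²)^(1/3).
μT²/4π² = 3.793×10¹⁶ × (3.836×10⁴)² / 39.48 = 1.414×10²⁴ m³.
a = 1.122×10⁸ m = 1.1223×10⁵ km.
Altitude h = a − R = 1.1223×10⁵ − 58230 = 54003 km.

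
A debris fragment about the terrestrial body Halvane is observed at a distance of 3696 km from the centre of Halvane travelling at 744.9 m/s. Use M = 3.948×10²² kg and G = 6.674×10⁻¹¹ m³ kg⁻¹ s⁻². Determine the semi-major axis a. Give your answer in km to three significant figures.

a ≈ 3030 km

μ = GM = 6.674×10⁻¹¹ × 3.948×10²² = 2.635×10¹² m³/s².
r = 3.696×10⁶ m.
Specific orbital energy ε = v²/2 − μ/r = (744.9)²/2 − 2.635×10¹²/3.696×10⁶ = -4.355×10⁵ J/kg.
Since ε = −μ/(2a), a = −μ/(2ε) = 3.025×10⁶ m = 3025.4 km.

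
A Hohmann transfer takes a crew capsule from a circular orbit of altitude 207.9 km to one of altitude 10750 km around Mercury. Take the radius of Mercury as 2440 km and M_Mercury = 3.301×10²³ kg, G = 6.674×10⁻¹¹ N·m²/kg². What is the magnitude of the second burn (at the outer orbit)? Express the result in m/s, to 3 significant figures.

μ = GM = 6.674×10⁻¹¹ × 3.301×10²³ = 2.203×10¹³ m³/s².
r₁ = 2440 + 207.9 = 2647.9 km = 2.6479×10⁶ m.
r₂ = 2440 + 10750 = 13190 km = 1.3190×10⁷ m.
Transfer ellipse a_t = (r₁ + r₂)/2 = 7.919×10⁶ m.
At r₁: circular v_c1 = √(μ/r₁) = 2884 m/s; transfer-periherm v_p = √[μ(2/r₁ − 1/a_t)] = 3723 m/s.
At r₂: circular v_c2 = √(μ/r₂) = 1292 m/s; transfer-apoherm v_a = √[μ(2/r₂ − 1/a_t)] = 747.3 m/s.
Δv₂ = v_c2 − v_a = 545.1 m/s.

Δv ≈ 545 m/s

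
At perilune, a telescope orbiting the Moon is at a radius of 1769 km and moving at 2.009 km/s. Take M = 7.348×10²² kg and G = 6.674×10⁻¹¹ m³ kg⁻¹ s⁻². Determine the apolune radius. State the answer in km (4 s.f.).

μ = GM = 6.674×10⁻¹¹ × 7.348×10²² = 4.904×10¹² m³/s².
r_p = 1.769×10⁶ m.
Specific energy ε = v²/2 − μ/r = -7.542×10⁵ J/kg, so a = −μ/(2ε) = 3.251×10⁶ m.
The apsides satisfy r_p + r_a = 2a, so the apolune radius is 2a − r_p = 4.734×10⁶ m = 4733.5 km.

apolune radius ≈ 4734 km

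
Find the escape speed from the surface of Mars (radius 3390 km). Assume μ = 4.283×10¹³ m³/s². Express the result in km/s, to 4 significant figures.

v_esc ≈ 5.027 km/s

r = R = 3.390×10⁶ m.
Escape speed v_esc = √(2μ/r) = √(2 × 4.283×10¹³ / 3.390×10⁶) = √(2.527×10⁷) = 5027 m/s.
= 5.027 km/s.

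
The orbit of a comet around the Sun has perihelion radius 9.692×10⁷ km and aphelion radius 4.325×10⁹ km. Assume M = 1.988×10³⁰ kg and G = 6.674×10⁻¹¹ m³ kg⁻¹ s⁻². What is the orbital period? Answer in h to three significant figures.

μ = GM = 6.674×10⁻¹¹ × 1.988×10³⁰ = 1.327×10²⁰ m³/s².
Semi-major axis a = (r_p + r_a)/2 = (9.6920×10⁷ + 4.3250×10⁹)/2 = 2.2110×10⁹ km = 2.211×10¹² m.
By Kepler's third law T = 2π√(a³/μ) = 2π × 2.854×10⁸ = 1.793×10⁹ s.
= 4.981×10⁵ h.

T ≈ 498000 h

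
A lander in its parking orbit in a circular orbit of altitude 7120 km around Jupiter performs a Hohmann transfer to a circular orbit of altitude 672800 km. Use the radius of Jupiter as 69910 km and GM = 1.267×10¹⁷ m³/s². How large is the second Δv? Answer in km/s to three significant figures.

r₁ = 69910 + 7120 = 77030 km = 7.7030×10⁷ m.
r₂ = 69910 + 672800 = 742710 km = 7.4271×10⁸ m.
Transfer ellipse a_t = (r₁ + r₂)/2 = 4.099×10⁸ m.
At r₁: circular v_c1 = √(μ/r₁) = 40560 m/s; transfer-perijove v_p = √[μ(2/r₁ − 1/a_t)] = 54590 m/s.
At r₂: circular v_c2 = √(μ/r₂) = 13060 m/s; transfer-apojove v_a = √[μ(2/r₂ − 1/a_t)] = 5662 m/s.
Δv₂ = v_c2 − v_a = 7399 m/s.
= 7.399 km/s.

Δv ≈ 7.40 km/s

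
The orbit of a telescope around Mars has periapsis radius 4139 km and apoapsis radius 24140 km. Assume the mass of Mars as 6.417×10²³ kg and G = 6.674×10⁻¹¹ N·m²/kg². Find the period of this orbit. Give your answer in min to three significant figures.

μ = GM = 6.674×10⁻¹¹ × 6.417×10²³ = 4.283×10¹³ m³/s².
Semi-major axis a = (r_p + r_a)/2 = (4139.0 + 24140)/2 = 14140 km = 1.414×10⁷ m.
By Kepler's third law T = 2π√(a³/μ) = 2π × 8.124×10³ = 5.105×10⁴ s.
= 850.8 min.

T ≈ 851 min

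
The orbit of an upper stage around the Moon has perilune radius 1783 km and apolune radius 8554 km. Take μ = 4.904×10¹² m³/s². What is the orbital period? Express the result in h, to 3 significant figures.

T ≈ 9.26 h

Semi-major axis a = (r_p + r_a)/2 = (1783.0 + 8554.0)/2 = 5168.5 km = 5.168×10⁶ m.
By Kepler's third law T = 2π√(a³/μ) = 2π × 5.306×10³ = 3.334×10⁴ s.
= 9.261 h.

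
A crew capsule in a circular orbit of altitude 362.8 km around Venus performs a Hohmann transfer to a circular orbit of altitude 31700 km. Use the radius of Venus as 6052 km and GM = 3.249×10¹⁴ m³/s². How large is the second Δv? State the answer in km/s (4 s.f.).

r₁ = 6052 + 362.8 = 6414.8 km = 6.4148×10⁶ m.
r₂ = 6052 + 31700 = 37752 km = 3.7752×10⁷ m.
Transfer ellipse a_t = (r₁ + r₂)/2 = 2.208×10⁷ m.
At r₁: circular v_c1 = √(μ/r₁) = 7117 m/s; transfer-periapsis v_p = √[μ(2/r₁ − 1/a_t)] = 9305 m/s.
At r₂: circular v_c2 = √(μ/r₂) = 2934 m/s; transfer-apoapsis v_a = √[μ(2/r₂ − 1/a_t)] = 1581 m/s.
Δv₂ = v_c2 − v_a = 1353 m/s.
= 1.353 km/s.

Δv ≈ 1.353 km/s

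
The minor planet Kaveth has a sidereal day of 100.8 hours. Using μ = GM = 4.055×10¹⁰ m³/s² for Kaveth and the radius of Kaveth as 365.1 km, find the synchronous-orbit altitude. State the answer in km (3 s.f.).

T = 100.8 hours = 3.629×10⁵ s.
A synchronous orbit has period T, so by Kepler's third law a = (μT²/4π²)^(1/3).
μT²/4π² = 4.055×10¹⁰ × (3.629×10⁵)² / 39.48 = 1.353×10²⁰ m³.
a = 5.133×10⁶ m = 5133.2 km.
Altitude h = a − R = 5133.2 − 365.1 = 4768.1 km.

h_sync ≈ 4770 km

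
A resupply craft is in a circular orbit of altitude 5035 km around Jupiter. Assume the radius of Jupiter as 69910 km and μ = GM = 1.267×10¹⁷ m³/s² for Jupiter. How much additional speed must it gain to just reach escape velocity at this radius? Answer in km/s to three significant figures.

r = 69910 + 5035 = 74945 km = 7.4945×10⁷ m.
Circular speed v_c = √(μ/r) = 41120 m/s.
Escape speed v_esc = √(2μ/r) = √2 × v_c = 58150 m/s.
Δv = v_esc − v_c = 17030 m/s = 17.03 km/s.

Δv ≈ 17.0 km/s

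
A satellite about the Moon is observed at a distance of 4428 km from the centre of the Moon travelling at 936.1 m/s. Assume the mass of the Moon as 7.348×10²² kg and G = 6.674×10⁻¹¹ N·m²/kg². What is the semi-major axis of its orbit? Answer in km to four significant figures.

μ = GM = 6.674×10⁻¹¹ × 7.348×10²² = 4.904×10¹² m³/s².
r = 4.428×10⁶ m.
Vis-viva rearranged: 1/a = 2/r − v²/μ = 4.517×10⁻⁷ − 1.787×10⁻⁷ = 2.730×10⁻⁷ m⁻¹.
a = 3.663×10⁶ m = 3663.2 km.

a ≈ 3663 km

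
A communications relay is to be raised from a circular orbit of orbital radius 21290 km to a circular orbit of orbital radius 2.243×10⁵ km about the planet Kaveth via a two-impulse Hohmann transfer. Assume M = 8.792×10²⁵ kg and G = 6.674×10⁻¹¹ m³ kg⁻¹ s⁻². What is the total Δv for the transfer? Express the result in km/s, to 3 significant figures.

μ = GM = 6.674×10⁻¹¹ × 8.792×10²⁵ = 5.868×10¹⁵ m³/s².
r₁ = 21290 km = 2.129×10⁷ m.
r₂ = 2.243×10⁵ km = 2.243×10⁸ m.
Transfer ellipse a_t = (r₁ + r₂)/2 = 1.228×10⁸ m.
At r₁: circular v_c1 = √(μ/r₁) = 16600 m/s; transfer-periapsis v_p = √[μ(2/r₁ − 1/a_t)] = 22440 m/s.
Δv₁ = v_p − v_c1 = 5836 m/s.
At r₂: circular v_c2 = √(μ/r₂) = 5115 m/s; transfer-apoapsis v_a = √[μ(2/r₂ − 1/a_t)] = 2130 m/s.
Δv₂ = v_c2 − v_a = 2985 m/s.
Total Δv = Δv₁ + Δv₂ = 8821 m/s = 8.821 km/s.

Δv_total ≈ 8.82 km/s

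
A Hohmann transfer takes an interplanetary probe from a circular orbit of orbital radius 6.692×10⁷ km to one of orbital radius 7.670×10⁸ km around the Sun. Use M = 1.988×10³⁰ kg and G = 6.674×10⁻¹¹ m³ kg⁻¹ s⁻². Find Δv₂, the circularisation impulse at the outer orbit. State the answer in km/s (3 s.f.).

Δv ≈ 7.88 km/s

μ = GM = 6.674×10⁻¹¹ × 1.988×10³⁰ = 1.327×10²⁰ m³/s².
r₁ = 6.692×10⁷ km = 6.692×10¹⁰ m.
r₂ = 7.670×10⁸ km = 7.670×10¹¹ m.
Transfer ellipse a_t = (r₁ + r₂)/2 = 4.170×10¹¹ m.
At r₁: circular v_c1 = √(μ/r₁) = 44530 m/s; transfer-perihelion v_p = √[μ(2/r₁ − 1/a_t)] = 60390 m/s.
At r₂: circular v_c2 = √(μ/r₂) = 13150 m/s; transfer-aphelion v_a = √[μ(2/r₂ − 1/a_t)] = 5269 m/s.
Δv₂ = v_c2 − v_a = 7883 m/s.
= 7.883 km/s.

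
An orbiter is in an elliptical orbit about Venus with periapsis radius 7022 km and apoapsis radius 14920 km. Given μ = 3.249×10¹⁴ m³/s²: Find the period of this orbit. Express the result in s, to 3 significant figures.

Semi-major axis a = (r_p + r_a)/2 = (7022.0 + 14920)/2 = 10971 km = 1.097×10⁷ m.
By Kepler's third law T = 2π√(a³/μ) = 2π × 2.016×10³ = 1.267×10⁴ s.

T ≈ 12700 s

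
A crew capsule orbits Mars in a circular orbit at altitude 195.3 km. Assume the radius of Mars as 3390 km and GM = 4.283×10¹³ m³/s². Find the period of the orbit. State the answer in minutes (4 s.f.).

r = 3390 + 195.3 = 3585.3 km = 3.5853×10⁶ m.
Kepler's third law: T = 2π√(r³/μ) = 2π√((3.585×10⁶)³ / 4.283×10¹³).
r³/μ = 1.076×10⁶ s², so T = 2π × 1.037×10³ = 6.518×10³ s.
Converting: 6.518×10³ s ÷ 60.00 = 108.6 minutes.

T ≈ 108.6 minutes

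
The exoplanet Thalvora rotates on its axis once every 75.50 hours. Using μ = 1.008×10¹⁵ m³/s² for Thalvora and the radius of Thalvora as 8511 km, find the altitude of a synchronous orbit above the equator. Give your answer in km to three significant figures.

h_sync ≈ 1.15×10⁵ km

T = 75.50 hours = 2.718×10⁵ s.
A synchronous orbit has period T, so by Kepler's third law a = (μT²/4π²)^(1/3).
μT²/4π² = 1.008×10¹⁵ × (2.718×10⁵)² / 39.48 = 1.886×10²⁴ m³.
a = 1.236×10⁸ m = 1.2356×10⁵ km.
Altitude h = a − R = 1.2356×10⁵ − 8511 = 1.1505×10⁵ km.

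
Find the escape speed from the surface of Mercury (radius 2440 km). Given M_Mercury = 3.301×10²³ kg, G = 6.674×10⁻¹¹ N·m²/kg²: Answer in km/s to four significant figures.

μ = GM = 6.674×10⁻¹¹ × 3.301×10²³ = 2.203×10¹³ m³/s².
r = R = 2.440×10⁶ m.
Escape speed v_esc = √(2μ/r) = √(2 × 2.203×10¹³ / 2.440×10⁶) = √(1.806×10⁷) = 4249 m/s.
= 4.249 km/s.

v_esc ≈ 4.249 km/s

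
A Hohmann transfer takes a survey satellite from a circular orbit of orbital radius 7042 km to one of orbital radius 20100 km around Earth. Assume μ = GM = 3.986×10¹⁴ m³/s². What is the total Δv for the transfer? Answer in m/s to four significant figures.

Δv_total ≈ 2878 m/s

r₁ = 7042 km = 7.042×10⁶ m.
r₂ = 20100 km = 2.010×10⁷ m.
Transfer ellipse a_t = (r₁ + r₂)/2 = 1.357×10⁷ m.
At r₁: circular v_c1 = √(μ/r₁) = 7524 m/s; transfer-perigee v_p = √[μ(2/r₁ − 1/a_t)] = 9156 m/s.
Δv₁ = v_p − v_c1 = 1633 m/s.
At r₂: circular v_c2 = √(μ/r₂) = 4453 m/s; transfer-apogee v_a = √[μ(2/r₂ − 1/a_t)] = 3208 m/s.
Δv₂ = v_c2 − v_a = 1245 m/s.
Total Δv = Δv₁ + Δv₂ = 2878 m/s.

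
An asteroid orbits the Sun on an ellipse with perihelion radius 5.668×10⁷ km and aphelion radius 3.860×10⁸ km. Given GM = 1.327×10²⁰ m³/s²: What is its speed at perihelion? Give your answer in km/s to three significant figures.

v ≈ 63.9 km/s

Semi-major axis a = (r_p + r_a)/2 = 2.2134×10⁸ km = 2.213×10¹¹ m.
Vis-viva: v² = μ(2/r − 1/a) = 1.327×10²⁰ × (3.529×10⁻¹¹ − 4.518×10⁻¹²) = 4.083×10⁹ m²/s².
v = 63900 m/s = 63.90 km/s.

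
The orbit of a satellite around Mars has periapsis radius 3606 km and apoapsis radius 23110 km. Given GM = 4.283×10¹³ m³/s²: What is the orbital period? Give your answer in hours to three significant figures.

Semi-major axis a = (r_p + r_a)/2 = (3606.0 + 23110)/2 = 13358 km = 1.336×10⁷ m.
By Kepler's third law T = 2π√(a³/μ) = 2π × 7.460×10³ = 4.687×10⁴ s.
= 13.02 hours.

T ≈ 13.0 hours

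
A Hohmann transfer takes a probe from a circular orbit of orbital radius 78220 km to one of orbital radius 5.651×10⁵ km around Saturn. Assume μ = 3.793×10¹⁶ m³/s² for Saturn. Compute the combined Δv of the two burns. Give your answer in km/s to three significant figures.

Δv_total ≈ 11.3 km/s

r₁ = 78220 km = 7.822×10⁷ m.
r₂ = 5.651×10⁵ km = 5.651×10⁸ m.
Transfer ellipse a_t = (r₁ + r₂)/2 = 3.217×10⁸ m.
At r₁: circular v_c1 = √(μ/r₁) = 22020 m/s; transfer-perikrone v_p = √[μ(2/r₁ − 1/a_t)] = 29190 m/s.
Δv₁ = v_p − v_c1 = 7167 m/s.
At r₂: circular v_c2 = √(μ/r₂) = 8193 m/s; transfer-apokrone v_a = √[μ(2/r₂ − 1/a_t)] = 4040 m/s.
Δv₂ = v_c2 − v_a = 4153 m/s.
Total Δv = Δv₁ + Δv₂ = 11320 m/s = 11.32 km/s.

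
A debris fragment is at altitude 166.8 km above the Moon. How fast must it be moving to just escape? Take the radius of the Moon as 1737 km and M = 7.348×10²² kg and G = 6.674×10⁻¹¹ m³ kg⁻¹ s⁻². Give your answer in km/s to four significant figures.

v_esc ≈ 2.270 km/s

μ = GM = 6.674×10⁻¹¹ × 7.348×10²² = 4.904×10¹² m³/s².
r = 1737 + 166.8 = 1903.8 km = 1.9038×10⁶ m.
Escape speed v_esc = √(2μ/r) = √(2 × 4.904×10¹² / 1.904×10⁶) = √(5.152×10⁶) = 2270 m/s.
= 2.270 km/s.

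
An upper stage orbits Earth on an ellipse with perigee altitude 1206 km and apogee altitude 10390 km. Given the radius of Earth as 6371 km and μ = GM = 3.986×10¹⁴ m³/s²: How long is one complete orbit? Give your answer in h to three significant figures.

r_p = 6371 + 1206 = 7577.0 km = 7.5770×10⁶ m.
r_a = 6371 + 10390 = 16761 km = 1.6761×10⁷ m.
Semi-major axis a = (r_p + r_a)/2 = (7577.0 + 16761)/2 = 12169 km = 1.217×10⁷ m.
By Kepler's third law T = 2π√(a³/μ) = 2π × 2.126×10³ = 1.336×10⁴ s.
= 3.711 h.

T ≈ 3.71 h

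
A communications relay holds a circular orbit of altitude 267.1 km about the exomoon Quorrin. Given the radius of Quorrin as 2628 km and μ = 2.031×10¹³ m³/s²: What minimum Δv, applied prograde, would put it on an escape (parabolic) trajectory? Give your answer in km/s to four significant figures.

Δv ≈ 1.097 km/s

r = 2628 + 267.1 = 2895.1 km = 2.8951×10⁶ m.
Circular speed v_c = √(μ/r) = 2649 m/s.
Escape speed v_esc = √(2μ/r) = √2 × v_c = 3746 m/s.
Δv = v_esc − v_c = 1097 m/s = 1.097 km/s.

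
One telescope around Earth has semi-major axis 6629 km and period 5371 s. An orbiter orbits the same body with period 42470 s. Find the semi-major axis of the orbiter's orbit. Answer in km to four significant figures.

Kepler's third law: a³ ∝ T², so a₂ = a₁ (T₂/T₁)^(2/3).
T₂/T₁ = 7.907, (T₂/T₁)^(2/3) = 3.969.
a₂ = 6629 × 3.969 = 26310 km.

a₂ ≈ 26310 km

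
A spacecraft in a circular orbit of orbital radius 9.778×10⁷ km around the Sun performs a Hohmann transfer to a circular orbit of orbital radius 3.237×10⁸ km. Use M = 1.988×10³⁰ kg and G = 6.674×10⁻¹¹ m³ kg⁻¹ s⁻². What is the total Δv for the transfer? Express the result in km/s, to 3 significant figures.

μ = GM = 6.674×10⁻¹¹ × 1.988×10³⁰ = 1.327×10²⁰ m³/s².
r₁ = 9.778×10⁷ km = 9.778×10¹⁰ m.
r₂ = 3.237×10⁸ km = 3.237×10¹¹ m.
Transfer ellipse a_t = (r₁ + r₂)/2 = 2.107×10¹¹ m.
At r₁: circular v_c1 = √(μ/r₁) = 36840 m/s; transfer-perihelion v_p = √[μ(2/r₁ − 1/a_t)] = 45650 m/s.
Δv₁ = v_p − v_c1 = 8817 m/s.
At r₂: circular v_c2 = √(μ/r₂) = 20250 m/s; transfer-aphelion v_a = √[μ(2/r₂ − 1/a_t)] = 13790 m/s.
Δv₂ = v_c2 − v_a = 6455 m/s.
Total Δv = Δv₁ + Δv₂ = 15270 m/s = 15.27 km/s.

Δv_total ≈ 15.3 km/s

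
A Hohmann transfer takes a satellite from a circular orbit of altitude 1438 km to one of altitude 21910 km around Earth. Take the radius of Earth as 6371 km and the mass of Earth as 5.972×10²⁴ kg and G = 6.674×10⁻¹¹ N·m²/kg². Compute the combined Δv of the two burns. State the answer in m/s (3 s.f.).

Δv_total ≈ 3080 m/s

μ = GM = 6.674×10⁻¹¹ × 5.972×10²⁴ = 3.986×10¹⁴ m³/s².
r₁ = 6371 + 1438 = 7809.0 km = 7.8090×10⁶ m.
r₂ = 6371 + 21910 = 28281 km = 2.8281×10⁷ m.
Transfer ellipse a_t = (r₁ + r₂)/2 = 1.804×10⁷ m.
At r₁: circular v_c1 = √(μ/r₁) = 7144 m/s; transfer-perigee v_p = √[μ(2/r₁ − 1/a_t)] = 8944 m/s.
Δv₁ = v_p − v_c1 = 1800 m/s.
At r₂: circular v_c2 = √(μ/r₂) = 3754 m/s; transfer-apogee v_a = √[μ(2/r₂ − 1/a_t)] = 2470 m/s.
Δv₂ = v_c2 − v_a = 1285 m/s.
Total Δv = Δv₁ + Δv₂ = 3084 m/s.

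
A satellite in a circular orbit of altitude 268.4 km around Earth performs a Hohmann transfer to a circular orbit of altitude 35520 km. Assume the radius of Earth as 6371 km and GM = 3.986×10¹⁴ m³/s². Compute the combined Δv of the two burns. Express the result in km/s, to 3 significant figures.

r₁ = 6371 + 268.4 = 6639.4 km = 6.6394×10⁶ m.
r₂ = 6371 + 35520 = 41891 km = 4.1891×10⁷ m.
Transfer ellipse a_t = (r₁ + r₂)/2 = 2.427×10⁷ m.
At r₁: circular v_c1 = √(μ/r₁) = 7748 m/s; transfer-perigee v_p = √[μ(2/r₁ − 1/a_t)] = 10180 m/s.
Δv₁ = v_p − v_c1 = 2432 m/s.
At r₂: circular v_c2 = √(μ/r₂) = 3085 m/s; transfer-apogee v_a = √[μ(2/r₂ − 1/a_t)] = 1614 m/s.
Δv₂ = v_c2 − v_a = 1471 m/s.
Total Δv = Δv₁ + Δv₂ = 3903 m/s = 3.903 km/s.

Δv_total ≈ 3.90 km/s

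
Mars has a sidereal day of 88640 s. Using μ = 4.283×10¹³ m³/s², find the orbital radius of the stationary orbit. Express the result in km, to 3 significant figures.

r_sync ≈ 20400 km

A synchronous orbit has period T, so by Kepler's third law a = (μT²/4π²)^(1/3).
μT²/4π² = 4.283×10¹³ × (8.864×10⁴)² / 39.48 = 8.524×10²¹ m³.
a = 2.043×10⁷ m = 20428 km.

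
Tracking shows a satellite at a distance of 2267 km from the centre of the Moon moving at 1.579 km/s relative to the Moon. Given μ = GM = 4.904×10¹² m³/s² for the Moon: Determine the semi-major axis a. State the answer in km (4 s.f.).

a ≈ 2675 km

r = 2.267×10⁶ m.
Specific orbital energy ε = v²/2 − μ/r = (1579)²/2 − 4.904×10¹²/2.267×10⁶ = -9.166×10⁵ J/kg.
Since ε = −μ/(2a), a = −μ/(2ε) = 2.675×10⁶ m = 2675.1 km.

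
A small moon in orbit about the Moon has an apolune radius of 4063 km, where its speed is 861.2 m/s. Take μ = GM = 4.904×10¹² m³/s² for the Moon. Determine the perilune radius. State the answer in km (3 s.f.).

perilune radius ≈ 1800 km

r_a = 4.063×10⁶ m.
Specific energy ε = v²/2 − μ/r = -8.362×10⁵ J/kg, so a = −μ/(2ε) = 2.932×10⁶ m.
The apsides satisfy r_p + r_a = 2a, so the perilune radius is 2a − r_a = 1.802×10⁶ m = 1801.9 km.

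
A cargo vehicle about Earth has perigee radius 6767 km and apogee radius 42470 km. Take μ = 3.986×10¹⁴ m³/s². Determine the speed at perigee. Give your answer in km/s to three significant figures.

Semi-major axis a = (r_p + r_a)/2 = 24618 km = 2.462×10⁷ m.
Vis-viva: v² = μ(2/r − 1/a) = 3.986×10¹⁴ × (2.956×10⁻⁷ − 4.062×10⁻⁸) = 1.016×10⁸ m²/s².
v = 10080 m/s = 10.08 km/s.

v ≈ 10.1 km/s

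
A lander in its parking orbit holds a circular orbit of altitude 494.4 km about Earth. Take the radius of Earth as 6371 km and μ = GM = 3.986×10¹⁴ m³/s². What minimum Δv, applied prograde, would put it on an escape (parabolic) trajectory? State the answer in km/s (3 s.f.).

r = 6371 + 494.4 = 6865.4 km = 6.8654×10⁶ m.
Circular speed v_c = √(μ/r) = 7620 m/s.
Escape speed v_esc = √(2μ/r) = √2 × v_c = 10780 m/s.
Δv = v_esc − v_c = 3156 m/s = 3.156 km/s.

Δv ≈ 3.16 km/s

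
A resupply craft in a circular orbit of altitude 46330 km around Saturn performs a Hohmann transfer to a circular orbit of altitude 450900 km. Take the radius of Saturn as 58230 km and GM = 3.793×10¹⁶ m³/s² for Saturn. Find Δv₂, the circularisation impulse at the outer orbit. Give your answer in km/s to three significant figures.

r₁ = 58230 + 46330 = 104560 km = 1.0456×10⁸ m.
r₂ = 58230 + 450900 = 509130 km = 5.0913×10⁸ m.
Transfer ellipse a_t = (r₁ + r₂)/2 = 3.068×10⁸ m.
At r₁: circular v_c1 = √(μ/r₁) = 19050 m/s; transfer-perikrone v_p = √[μ(2/r₁ − 1/a_t)] = 24530 m/s.
At r₂: circular v_c2 = √(μ/r₂) = 8631 m/s; transfer-apokrone v_a = √[μ(2/r₂ − 1/a_t)] = 5038 m/s.
Δv₂ = v_c2 − v_a = 3593 m/s.
= 3.593 km/s.

Δv ≈ 3.59 km/s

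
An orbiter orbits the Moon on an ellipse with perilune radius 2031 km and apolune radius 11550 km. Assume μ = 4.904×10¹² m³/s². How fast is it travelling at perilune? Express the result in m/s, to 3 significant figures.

v ≈ 2030 m/s

Semi-major axis a = (r_p + r_a)/2 = 6790.5 km = 6.790×10⁶ m.
Vis-viva: v² = μ(2/r − 1/a) = 4.904×10¹² × (9.847×10⁻⁷ − 1.473×10⁻⁷) = 4.107×10⁶ m²/s².
v = 2027 m/s.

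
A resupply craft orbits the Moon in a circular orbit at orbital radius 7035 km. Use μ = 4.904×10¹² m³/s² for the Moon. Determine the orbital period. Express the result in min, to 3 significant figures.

r = 7035 km = 7.035×10⁶ m.
Kepler's third law: T = 2π√(r³/μ) = 2π√((7.035×10⁶)³ / 4.904×10¹²).
r³/μ = 7.100×10⁷ s², so T = 2π × 8.426×10³ = 5.294×10⁴ s.
Converting: 5.294×10⁴ s ÷ 60.00 = 882.4 min.

T ≈ 882 min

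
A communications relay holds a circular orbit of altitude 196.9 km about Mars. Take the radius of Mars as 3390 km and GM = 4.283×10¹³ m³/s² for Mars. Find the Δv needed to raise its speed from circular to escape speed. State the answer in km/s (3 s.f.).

r = 3390 + 196.9 = 3586.9 km = 3.5869×10⁶ m.
Circular speed v_c = √(μ/r) = 3456 m/s.
Escape speed v_esc = √(2μ/r) = √2 × v_c = 4887 m/s.
Δv = v_esc − v_c = 1431 m/s = 1.431 km/s.

Δv ≈ 1.43 km/s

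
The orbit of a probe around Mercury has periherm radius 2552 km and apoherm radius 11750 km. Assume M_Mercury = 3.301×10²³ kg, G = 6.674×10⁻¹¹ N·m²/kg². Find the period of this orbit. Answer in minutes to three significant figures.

T ≈ 427 minutes

μ = GM = 6.674×10⁻¹¹ × 3.301×10²³ = 2.203×10¹³ m³/s².
Semi-major axis a = (r_p + r_a)/2 = (2552.0 + 11750)/2 = 7151.0 km = 7.151×10⁶ m.
By Kepler's third law T = 2π√(a³/μ) = 2π × 4.074×10³ = 2.560×10⁴ s.
= 426.6 minutes.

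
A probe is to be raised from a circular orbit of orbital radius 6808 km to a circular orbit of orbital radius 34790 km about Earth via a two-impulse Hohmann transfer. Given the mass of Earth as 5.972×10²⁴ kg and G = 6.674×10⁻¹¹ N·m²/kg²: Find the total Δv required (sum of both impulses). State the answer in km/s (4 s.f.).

Δv_total ≈ 3.693 km/s

μ = GM = 6.674×10⁻¹¹ × 5.972×10²⁴ = 3.986×10¹⁴ m³/s².
r₁ = 6808 km = 6.808×10⁶ m.
r₂ = 34790 km = 3.479×10⁷ m.
Transfer ellipse a_t = (r₁ + r₂)/2 = 2.080×10⁷ m.
At r₁: circular v_c1 = √(μ/r₁) = 7651 m/s; transfer-perigee v_p = √[μ(2/r₁ − 1/a_t)] = 9896 m/s.
Δv₁ = v_p − v_c1 = 2244 m/s.
At r₂: circular v_c2 = √(μ/r₂) = 3385 m/s; transfer-apogee v_a = √[μ(2/r₂ − 1/a_t)] = 1936 m/s.
Δv₂ = v_c2 − v_a = 1448 m/s.
Total Δv = Δv₁ + Δv₂ = 3693 m/s = 3.693 km/s.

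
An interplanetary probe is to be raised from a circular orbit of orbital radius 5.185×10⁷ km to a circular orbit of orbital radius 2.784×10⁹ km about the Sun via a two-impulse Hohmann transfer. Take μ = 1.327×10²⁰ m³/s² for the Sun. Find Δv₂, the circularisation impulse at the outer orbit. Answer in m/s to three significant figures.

r₁ = 5.185×10⁷ km = 5.185×10¹⁰ m.
r₂ = 2.784×10⁹ km = 2.784×10¹² m.
Transfer ellipse a_t = (r₁ + r₂)/2 = 1.418×10¹² m.
At r₁: circular v_c1 = √(μ/r₁) = 50590 m/s; transfer-perihelion v_p = √[μ(2/r₁ − 1/a_t)] = 70890 m/s.
At r₂: circular v_c2 = √(μ/r₂) = 6904 m/s; transfer-aphelion v_a = √[μ(2/r₂ − 1/a_t)] = 1320 m/s.
Δv₂ = v_c2 − v_a = 5584 m/s.

Δv ≈ 5580 m/s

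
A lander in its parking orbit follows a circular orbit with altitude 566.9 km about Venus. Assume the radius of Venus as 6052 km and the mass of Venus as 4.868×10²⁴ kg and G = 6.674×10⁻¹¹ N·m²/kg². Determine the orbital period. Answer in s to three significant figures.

T ≈ 5940 s

μ = GM = 6.674×10⁻¹¹ × 4.868×10²⁴ = 3.249×10¹⁴ m³/s².
r = 6052 + 566.9 = 6618.9 km = 6.6189×10⁶ m.
Kepler's third law: T = 2π√(r³/μ) = 2π√((6.619×10⁶)³ / 3.249×10¹⁴).
r³/μ = 8.925×10⁵ s², so T = 2π × 9.447×10² = 5.936×10³ s.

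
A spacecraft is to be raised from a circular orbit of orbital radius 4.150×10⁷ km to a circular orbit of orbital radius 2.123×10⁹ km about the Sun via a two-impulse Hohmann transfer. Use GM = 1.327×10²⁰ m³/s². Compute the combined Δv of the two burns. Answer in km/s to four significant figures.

r₁ = 4.150×10⁷ km = 4.150×10¹⁰ m.
r₂ = 2.123×10⁹ km = 2.123×10¹² m.
Transfer ellipse a_t = (r₁ + r₂)/2 = 1.082×10¹² m.
At r₁: circular v_c1 = √(μ/r₁) = 56550 m/s; transfer-perihelion v_p = √[μ(2/r₁ − 1/a_t)] = 79200 m/s.
Δv₁ = v_p − v_c1 = 22650 m/s.
At r₂: circular v_c2 = √(μ/r₂) = 7906 m/s; transfer-aphelion v_a = √[μ(2/r₂ − 1/a_t)] = 1548 m/s.
Δv₂ = v_c2 − v_a = 6358 m/s.
Total Δv = Δv₁ + Δv₂ = 29010 m/s = 29.01 km/s.

Δv_total ≈ 29.01 km/s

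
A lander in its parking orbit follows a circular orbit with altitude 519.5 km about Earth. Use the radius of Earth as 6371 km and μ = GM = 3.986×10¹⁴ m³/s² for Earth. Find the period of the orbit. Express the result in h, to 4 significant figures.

r = 6371 + 519.5 = 6890.5 km = 6.8905×10⁶ m.
Kepler's third law: T = 2π√(r³/μ) = 2π√((6.890×10⁶)³ / 3.986×10¹⁴).
r³/μ = 8.208×10⁵ s², so T = 2π × 9.060×10² = 5.692×10³ s.
Converting: 5.692×10³ s ÷ 3600 = 1.581 h.

T ≈ 1.581 h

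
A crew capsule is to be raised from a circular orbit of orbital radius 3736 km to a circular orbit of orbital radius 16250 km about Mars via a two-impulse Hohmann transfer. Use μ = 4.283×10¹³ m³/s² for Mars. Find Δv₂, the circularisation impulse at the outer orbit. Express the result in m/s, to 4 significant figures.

Δv ≈ 630.8 m/s

r₁ = 3736 km = 3.736×10⁶ m.
r₂ = 16250 km = 1.625×10⁷ m.
Transfer ellipse a_t = (r₁ + r₂)/2 = 9.993×10⁶ m.
At r₁: circular v_c1 = √(μ/r₁) = 3386 m/s; transfer-periapsis v_p = √[μ(2/r₁ − 1/a_t)] = 4318 m/s.
At r₂: circular v_c2 = √(μ/r₂) = 1623 m/s; transfer-apoapsis v_a = √[μ(2/r₂ − 1/a_t)] = 992.7 m/s.
Δv₂ = v_c2 − v_a = 630.8 m/s.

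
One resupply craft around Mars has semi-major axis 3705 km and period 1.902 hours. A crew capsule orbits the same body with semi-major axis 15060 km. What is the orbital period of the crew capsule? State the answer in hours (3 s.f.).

Kepler's third law: T² ∝ a³, so T₂ = T₁ (a₂/a₁)^(3/2).
a₂/a₁ = 4.065, (a₂/a₁)^(3/2) = 8.195.
T₂ = 1.902 × 8.195 = 15.59 hours.

T₂ ≈ 15.6 hours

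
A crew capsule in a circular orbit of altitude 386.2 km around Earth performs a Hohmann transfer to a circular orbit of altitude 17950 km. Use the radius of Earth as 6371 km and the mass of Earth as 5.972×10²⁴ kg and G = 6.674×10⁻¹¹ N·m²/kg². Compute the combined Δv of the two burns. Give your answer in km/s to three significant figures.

μ = GM = 6.674×10⁻¹¹ × 5.972×10²⁴ = 3.986×10¹⁴ m³/s².
r₁ = 6371 + 386.2 = 6757.2 km = 6.7572×10⁶ m.
r₂ = 6371 + 17950 = 24321 km = 2.4321×10⁷ m.
Transfer ellipse a_t = (r₁ + r₂)/2 = 1.554×10⁷ m.
At r₁: circular v_c1 = √(μ/r₁) = 7680 m/s; transfer-perigee v_p = √[μ(2/r₁ − 1/a_t)] = 9608 m/s.
Δv₁ = v_p − v_c1 = 1928 m/s.
At r₂: circular v_c2 = √(μ/r₂) = 4048 m/s; transfer-apogee v_a = √[μ(2/r₂ − 1/a_t)] = 2670 m/s.
Δv₂ = v_c2 − v_a = 1379 m/s.
Total Δv = Δv₁ + Δv₂ = 3307 m/s = 3.307 km/s.

Δv_total ≈ 3.31 km/s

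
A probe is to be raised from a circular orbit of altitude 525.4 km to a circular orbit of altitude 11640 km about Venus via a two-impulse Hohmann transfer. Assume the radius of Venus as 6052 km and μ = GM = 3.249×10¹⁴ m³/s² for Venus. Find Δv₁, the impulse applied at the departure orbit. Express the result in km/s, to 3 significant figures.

r₁ = 6052 + 525.4 = 6577.4 km = 6.5774×10⁶ m.
r₂ = 6052 + 11640 = 17692 km = 1.7692×10⁷ m.
Transfer ellipse a_t = (r₁ + r₂)/2 = 1.213×10⁷ m.
At r₁: circular v_c1 = √(μ/r₁) = 7028 m/s; transfer-periapsis v_p = √[μ(2/r₁ − 1/a_t)] = 8486 m/s.
Δv₁ = v_p − v_c1 = 1458 m/s.
= 1.458 km/s.

Δv ≈ 1.46 km/s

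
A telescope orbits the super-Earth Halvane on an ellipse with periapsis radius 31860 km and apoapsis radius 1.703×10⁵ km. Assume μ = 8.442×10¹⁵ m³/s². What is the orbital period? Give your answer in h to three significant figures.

Semi-major axis a = (r_p + r_a)/2 = (31860 + 1.7030×10⁵)/2 = 1.0108×10⁵ km = 1.011×10⁸ m.
By Kepler's third law T = 2π√(a³/μ) = 2π × 1.106×10⁴ = 6.950×10⁴ s.
= 19.30 h.

T ≈ 19.3 h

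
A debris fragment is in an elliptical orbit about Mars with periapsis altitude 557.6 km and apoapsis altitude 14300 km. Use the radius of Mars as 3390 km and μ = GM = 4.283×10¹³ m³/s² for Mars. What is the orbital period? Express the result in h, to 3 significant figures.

r_p = 3390 + 557.6 = 3947.6 km = 3.9476×10⁶ m.
r_a = 3390 + 14300 = 17690 km = 1.7690×10⁷ m.
Semi-major axis a = (r_p + r_a)/2 = (3947.6 + 17690)/2 = 10819 km = 1.082×10⁷ m.
By Kepler's third law T = 2π√(a³/μ) = 2π × 5.437×10³ = 3.416×10⁴ s.
= 9.490 h.

T ≈ 9.49 h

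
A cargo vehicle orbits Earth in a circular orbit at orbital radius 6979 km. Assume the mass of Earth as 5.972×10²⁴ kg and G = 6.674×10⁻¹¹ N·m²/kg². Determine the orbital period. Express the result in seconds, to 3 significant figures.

T ≈ 5800 seconds

μ = GM = 6.674×10⁻¹¹ × 5.972×10²⁴ = 3.986×10¹⁴ m³/s².
r = 6979 km = 6.979×10⁶ m.
Kepler's third law: T = 2π√(r³/μ) = 2π√((6.979×10⁶)³ / 3.986×10¹⁴).
r³/μ = 8.529×10⁵ s², so T = 2π × 9.235×10² = 5.803×10³ s.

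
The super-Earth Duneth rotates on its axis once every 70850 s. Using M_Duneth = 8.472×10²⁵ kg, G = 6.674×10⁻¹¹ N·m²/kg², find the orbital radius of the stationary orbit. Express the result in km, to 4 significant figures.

μ = GM = 6.674×10⁻¹¹ × 8.472×10²⁵ = 5.654×10¹⁵ m³/s².
A synchronous orbit has period T, so by Kepler's third law a = (μT²/4π²)^(1/3).
μT²/4π² = 5.654×10¹⁵ × (7.085×10⁴)² / 39.48 = 7.189×10²³ m³.
a = 8.958×10⁷ m = 89584 km.

r_sync ≈ 89580 km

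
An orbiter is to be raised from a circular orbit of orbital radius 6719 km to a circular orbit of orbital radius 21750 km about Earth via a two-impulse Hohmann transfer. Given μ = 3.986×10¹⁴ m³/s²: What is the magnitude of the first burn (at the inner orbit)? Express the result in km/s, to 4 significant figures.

Δv ≈ 1.819 km/s

r₁ = 6719 km = 6.719×10⁶ m.
r₂ = 21750 km = 2.175×10⁷ m.
Transfer ellipse a_t = (r₁ + r₂)/2 = 1.423×10⁷ m.
At r₁: circular v_c1 = √(μ/r₁) = 7702 m/s; transfer-perigee v_p = √[μ(2/r₁ − 1/a_t)] = 9521 m/s.
Δv₁ = v_p − v_c1 = 1819 m/s.
= 1.819 km/s.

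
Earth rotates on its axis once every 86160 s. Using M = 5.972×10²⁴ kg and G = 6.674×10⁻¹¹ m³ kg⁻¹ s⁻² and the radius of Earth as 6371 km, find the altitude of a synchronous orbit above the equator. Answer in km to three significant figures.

h_sync ≈ 35800 km

μ = GM = 6.674×10⁻¹¹ × 5.972×10²⁴ = 3.986×10¹⁴ m³/s².
A synchronous orbit has period T, so by Kepler's third law a = (μT²/4π²)^(1/3).
μT²/4π² = 3.986×10¹⁴ × (8.616×10⁴)² / 39.48 = 7.495×10²² m³.
a = 4.216×10⁷ m = 42162 km.
Altitude h = a − R = 42162 − 6371 = 35791 km.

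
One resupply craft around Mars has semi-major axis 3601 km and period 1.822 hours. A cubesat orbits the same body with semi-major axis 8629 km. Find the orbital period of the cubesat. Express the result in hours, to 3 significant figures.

T₂ ≈ 6.76 hours

Kepler's third law: T² ∝ a³, so T₂ = T₁ (a₂/a₁)^(3/2).
a₂/a₁ = 2.396, (a₂/a₁)^(3/2) = 3.709.
T₂ = 1.822 × 3.709 = 6.759 hours.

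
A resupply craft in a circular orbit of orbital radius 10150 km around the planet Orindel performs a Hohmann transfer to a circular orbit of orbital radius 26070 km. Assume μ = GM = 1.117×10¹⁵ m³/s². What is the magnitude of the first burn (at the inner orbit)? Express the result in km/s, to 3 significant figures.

r₁ = 10150 km = 1.015×10⁷ m.
r₂ = 26070 km = 2.607×10⁷ m.
Transfer ellipse a_t = (r₁ + r₂)/2 = 1.811×10⁷ m.
At r₁: circular v_c1 = √(μ/r₁) = 10490 m/s; transfer-periapsis v_p = √[μ(2/r₁ − 1/a_t)] = 12590 m/s.
Δv₁ = v_p − v_c1 = 2096 m/s.
= 2.096 km/s.

Δv ≈ 2.10 km/s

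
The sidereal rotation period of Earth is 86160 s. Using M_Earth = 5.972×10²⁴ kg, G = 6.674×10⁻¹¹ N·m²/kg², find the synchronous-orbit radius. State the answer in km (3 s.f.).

r_sync ≈ 42200 km

μ = GM = 6.674×10⁻¹¹ × 5.972×10²⁴ = 3.986×10¹⁴ m³/s².
A synchronous orbit has period T, so by Kepler's third law a = (μT²/4π²)^(1/3).
μT²/4π² = 3.986×10¹⁴ × (8.616×10⁴)² / 39.48 = 7.495×10²² m³.
a = 4.216×10⁷ m = 42162 km.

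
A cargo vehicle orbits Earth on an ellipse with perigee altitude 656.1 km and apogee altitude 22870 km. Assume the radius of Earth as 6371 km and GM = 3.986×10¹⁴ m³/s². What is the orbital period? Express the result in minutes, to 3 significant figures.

T ≈ 405 minutes

r_p = 6371 + 656.1 = 7027.1 km = 7.0271×10⁶ m.
r_a = 6371 + 22870 = 29241 km = 2.9241×10⁷ m.
Semi-major axis a = (r_p + r_a)/2 = (7027.1 + 29241)/2 = 18134 km = 1.813×10⁷ m.
By Kepler's third law T = 2π√(a³/μ) = 2π × 3.868×10³ = 2.430×10⁴ s.
= 405.0 minutes.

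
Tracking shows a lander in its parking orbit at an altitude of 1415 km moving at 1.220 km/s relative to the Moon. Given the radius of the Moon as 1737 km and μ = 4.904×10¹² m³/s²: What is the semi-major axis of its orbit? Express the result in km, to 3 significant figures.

r = 1737 + 1415 = 3152.0 km = 3.152×10⁶ m.
Specific orbital energy ε = v²/2 − μ/r = (1220)²/2 − 4.904×10¹²/3.152×10⁶ = -8.116×10⁵ J/kg.
Since ε = −μ/(2a), a = −μ/(2ε) = 3.021×10⁶ m = 3021.1 km.

a ≈ 3020 km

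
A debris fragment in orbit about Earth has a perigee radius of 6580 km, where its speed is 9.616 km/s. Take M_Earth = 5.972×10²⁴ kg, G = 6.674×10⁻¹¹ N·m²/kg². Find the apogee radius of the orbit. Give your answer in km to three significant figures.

apogee radius ≈ 21200 km

μ = GM = 6.674×10⁻¹¹ × 5.972×10²⁴ = 3.986×10¹⁴ m³/s².
r_p = 6.580×10⁶ m.
Specific energy ε = v²/2 − μ/r = -1.434×10⁷ J/kg, so a = −μ/(2ε) = 1.390×10⁷ m.
The apsides satisfy r_p + r_a = 2a, so the apogee radius is 2a − r_p = 2.122×10⁷ m = 21216 km.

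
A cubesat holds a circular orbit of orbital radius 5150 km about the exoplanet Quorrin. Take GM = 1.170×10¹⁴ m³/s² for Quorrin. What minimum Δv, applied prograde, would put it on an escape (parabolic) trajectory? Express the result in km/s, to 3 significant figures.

r = 5150 km = 5.150×10⁶ m.
Circular speed v_c = √(μ/r) = 4766 m/s.
Escape speed v_esc = √(2μ/r) = √2 × v_c = 6741 m/s.
Δv = v_esc − v_c = 1974 m/s = 1.974 km/s.

Δv ≈ 1.97 km/s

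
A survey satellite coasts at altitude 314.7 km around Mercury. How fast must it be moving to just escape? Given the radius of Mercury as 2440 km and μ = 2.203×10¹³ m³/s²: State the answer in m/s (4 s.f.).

v_esc ≈ 3999 m/s

r = 2440 + 314.7 = 2754.7 km = 2.7547×10⁶ m.
Escape speed v_esc = √(2μ/r) = √(2 × 2.203×10¹³ / 2.755×10⁶) = √(1.599×10⁷) = 3999 m/s.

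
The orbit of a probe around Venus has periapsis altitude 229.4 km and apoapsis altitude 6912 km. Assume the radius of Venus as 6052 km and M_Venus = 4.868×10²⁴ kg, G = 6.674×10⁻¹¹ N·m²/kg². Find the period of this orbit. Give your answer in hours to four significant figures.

μ = GM = 6.674×10⁻¹¹ × 4.868×10²⁴ = 3.249×10¹⁴ m³/s².
r_p = 6052 + 229.4 = 6281.4 km = 6.2814×10⁶ m.
r_a = 6052 + 6912 = 12964 km = 1.2964×10⁷ m.
Semi-major axis a = (r_p + r_a)/2 = (6281.4 + 12964)/2 = 9622.7 km = 9.623×10⁶ m.
By Kepler's third law T = 2π√(a³/μ) = 2π × 1.656×10³ = 1.041×10⁴ s.
= 2.890 hours.

T ≈ 2.890 hours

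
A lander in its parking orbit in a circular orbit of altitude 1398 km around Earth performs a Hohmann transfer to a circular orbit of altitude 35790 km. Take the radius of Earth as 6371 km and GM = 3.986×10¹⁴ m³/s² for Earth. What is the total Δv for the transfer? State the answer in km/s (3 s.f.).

r₁ = 6371 + 1398 = 7769.0 km = 7.7690×10⁶ m.
r₂ = 6371 + 35790 = 42161 km = 4.2161×10⁷ m.
Transfer ellipse a_t = (r₁ + r₂)/2 = 2.496×10⁷ m.
At r₁: circular v_c1 = √(μ/r₁) = 7163 m/s; transfer-perigee v_p = √[μ(2/r₁ − 1/a_t)] = 9308 m/s.
Δv₁ = v_p − v_c1 = 2146 m/s.
At r₂: circular v_c2 = √(μ/r₂) = 3075 m/s; transfer-apogee v_a = √[μ(2/r₂ − 1/a_t)] = 1715 m/s.
Δv₂ = v_c2 − v_a = 1360 m/s.
Total Δv = Δv₁ + Δv₂ = 3505 m/s = 3.505 km/s.

Δv_total ≈ 3.51 km/s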